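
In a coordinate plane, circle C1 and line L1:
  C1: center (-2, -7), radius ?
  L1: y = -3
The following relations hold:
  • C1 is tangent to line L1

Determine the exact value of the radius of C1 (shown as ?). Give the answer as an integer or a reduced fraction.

1. [C1‖L1]  r_C1² − 16 = 0  ⇒  r_C1 = 4 (r>0 drops 1)

4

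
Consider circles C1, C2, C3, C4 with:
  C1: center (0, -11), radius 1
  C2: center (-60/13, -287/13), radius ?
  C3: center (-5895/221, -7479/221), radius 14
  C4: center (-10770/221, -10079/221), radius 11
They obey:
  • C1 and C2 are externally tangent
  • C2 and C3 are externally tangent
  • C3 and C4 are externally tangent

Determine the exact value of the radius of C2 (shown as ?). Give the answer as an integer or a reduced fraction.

1. [ext C1·C2]  r_C2² + 2r_C2 − 143 = 0  ⇒  r_C2 = 11 (r>0 drops 1)
2. [ext C2·C3]  r_C2² + 28r_C2 − 429 = 0  ⇒  r_C2 = 11 (r>0 drops 1)

11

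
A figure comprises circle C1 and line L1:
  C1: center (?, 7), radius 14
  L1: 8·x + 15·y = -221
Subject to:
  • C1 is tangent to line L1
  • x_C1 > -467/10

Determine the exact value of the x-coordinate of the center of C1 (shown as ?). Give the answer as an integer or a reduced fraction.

-11

1. [C1‖L1]  x_C1² + (163/2)x_C1 + 1551/2 = 0  ⇒  x_C1 = -141/2 or -11
2. given x_C1 > -467/10: keep -11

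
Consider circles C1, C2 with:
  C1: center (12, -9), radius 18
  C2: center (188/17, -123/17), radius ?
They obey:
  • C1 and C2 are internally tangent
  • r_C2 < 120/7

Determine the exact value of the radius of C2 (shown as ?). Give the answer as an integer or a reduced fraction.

1. [int C1,C2]  r_C2² − 36r_C2 + 320 = 0  ⇒  r_C2 = 16 or 20
2. given r_C2 < 120/7: keep 16

16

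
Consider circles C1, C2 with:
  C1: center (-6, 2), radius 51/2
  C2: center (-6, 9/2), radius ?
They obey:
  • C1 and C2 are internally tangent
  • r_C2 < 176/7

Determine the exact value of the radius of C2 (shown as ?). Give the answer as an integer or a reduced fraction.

23

1. [int C1,C2]  r_C2² − 51r_C2 + 644 = 0  ⇒  r_C2 = 23 or 28
2. given r_C2 < 176/7: keep 23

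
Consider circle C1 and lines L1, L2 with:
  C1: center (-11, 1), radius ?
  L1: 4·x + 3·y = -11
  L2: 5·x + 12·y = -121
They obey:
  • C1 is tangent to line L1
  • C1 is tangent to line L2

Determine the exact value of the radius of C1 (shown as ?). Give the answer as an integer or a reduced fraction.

1. [C1‖L1]  r_C1² − 36 = 0  ⇒  r_C1 = 6 (r>0 drops 1)
2. [C1‖L2]  r_C1² − 36 = 0  ⇒  r_C1 = 6 (r>0 drops 1)

6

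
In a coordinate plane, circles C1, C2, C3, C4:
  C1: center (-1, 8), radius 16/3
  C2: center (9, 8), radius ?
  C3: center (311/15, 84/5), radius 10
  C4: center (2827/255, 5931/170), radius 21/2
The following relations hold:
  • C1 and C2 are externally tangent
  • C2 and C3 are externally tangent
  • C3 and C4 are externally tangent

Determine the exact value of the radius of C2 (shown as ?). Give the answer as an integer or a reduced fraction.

14/3

1. [ext C1·C2]  r_C2² + (32/3)r_C2 − 644/9 = 0  ⇒  r_C2 = 14/3 (r>0 drops 1)
2. [ext C2·C3]  r_C2² + 20r_C2 − 1036/9 = 0  ⇒  r_C2 = 14/3 (r>0 drops 1)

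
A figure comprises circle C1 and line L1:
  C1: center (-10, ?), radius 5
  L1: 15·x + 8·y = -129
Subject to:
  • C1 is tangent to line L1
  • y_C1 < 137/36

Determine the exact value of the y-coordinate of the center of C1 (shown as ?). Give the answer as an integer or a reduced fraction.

1. [C1‖L1]  y_C1² − (21/4)y_C1 − 106 = 0  ⇒  y_C1 = -8 or 53/4
2. given y_C1 < 137/36: keep -8

-8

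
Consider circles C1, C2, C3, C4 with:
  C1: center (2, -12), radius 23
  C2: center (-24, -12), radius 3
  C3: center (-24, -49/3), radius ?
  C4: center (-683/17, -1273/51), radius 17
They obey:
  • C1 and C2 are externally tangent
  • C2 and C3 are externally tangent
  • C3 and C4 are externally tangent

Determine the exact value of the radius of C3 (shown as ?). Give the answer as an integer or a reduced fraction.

4/3

1. [ext C2·C3]  r_C3² + 6r_C3 − 88/9 = 0  ⇒  r_C3 = 4/3 (r>0 drops 1)
2. [ext C3·C4]  r_C3² + 34r_C3 − 424/9 = 0  ⇒  r_C3 = 4/3 (r>0 drops 1)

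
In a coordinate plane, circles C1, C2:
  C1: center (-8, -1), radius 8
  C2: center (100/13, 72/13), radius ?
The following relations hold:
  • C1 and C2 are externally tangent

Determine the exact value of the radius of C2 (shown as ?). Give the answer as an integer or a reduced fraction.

9

1. [ext C1·C2]  r_C2² + 16r_C2 − 225 = 0  ⇒  r_C2 = 9 (r>0 drops 1)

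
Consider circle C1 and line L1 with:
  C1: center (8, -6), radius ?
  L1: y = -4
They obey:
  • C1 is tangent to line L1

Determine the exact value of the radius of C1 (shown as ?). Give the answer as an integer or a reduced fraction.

1. [C1‖L1]  r_C1² − 4 = 0  ⇒  r_C1 = 2 (r>0 drops 1)

2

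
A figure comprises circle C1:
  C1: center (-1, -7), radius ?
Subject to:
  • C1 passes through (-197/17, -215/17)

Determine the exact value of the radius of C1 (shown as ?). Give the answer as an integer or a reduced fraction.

12

1. [C1∋P]  r_C1² − 144 = 0  ⇒  r_C1 = 12 (r>0 drops 1)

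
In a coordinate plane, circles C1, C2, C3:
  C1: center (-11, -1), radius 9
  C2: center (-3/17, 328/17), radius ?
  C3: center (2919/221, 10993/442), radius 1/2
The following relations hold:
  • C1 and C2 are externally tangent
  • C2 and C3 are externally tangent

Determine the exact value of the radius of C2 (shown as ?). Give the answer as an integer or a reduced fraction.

1. [ext C1·C2]  r_C2² + 18r_C2 − 448 = 0  ⇒  r_C2 = 14 (r>0 drops 1)
2. [ext C2·C3]  r_C2² + 1r_C2 − 210 = 0  ⇒  r_C2 = 14 (r>0 drops 1)

14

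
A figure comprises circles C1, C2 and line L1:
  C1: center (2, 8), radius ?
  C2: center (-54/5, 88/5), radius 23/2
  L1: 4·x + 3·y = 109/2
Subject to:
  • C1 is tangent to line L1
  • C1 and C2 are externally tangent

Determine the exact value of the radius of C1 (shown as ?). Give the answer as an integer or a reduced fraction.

1. [C1‖L1]  r_C1² − 81/4 = 0  ⇒  r_C1 = 9/2 (r>0 drops 1)
2. [ext C1·C2]  r_C1² + 23r_C1 − 495/4 = 0  ⇒  r_C1 = 9/2 (r>0 drops 1)

9/2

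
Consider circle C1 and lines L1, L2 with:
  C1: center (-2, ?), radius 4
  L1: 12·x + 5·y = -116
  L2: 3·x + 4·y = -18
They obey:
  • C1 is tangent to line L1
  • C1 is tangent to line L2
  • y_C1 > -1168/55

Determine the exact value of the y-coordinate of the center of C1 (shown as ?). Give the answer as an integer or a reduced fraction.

1. [C1‖L1]  y_C1² + (184/5)y_C1 + 1152/5 = 0  ⇒  y_C1 = -144/5 or -8
2. [C1‖L2]  y_C1² + 6y_C1 − 16 = 0  ⇒  y_C1 = -8 or 2

-8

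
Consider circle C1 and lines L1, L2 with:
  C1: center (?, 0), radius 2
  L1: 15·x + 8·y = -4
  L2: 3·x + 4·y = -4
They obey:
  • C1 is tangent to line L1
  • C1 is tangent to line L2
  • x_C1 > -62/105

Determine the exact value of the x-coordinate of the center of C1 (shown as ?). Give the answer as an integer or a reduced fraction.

2

1. [C1‖L1]  x_C1² + (8/15)x_C1 − 76/15 = 0  ⇒  x_C1 = -38/15 or 2
2. [C1‖L2]  x_C1² + (8/3)x_C1 − 28/3 = 0  ⇒  x_C1 = -14/3 or 2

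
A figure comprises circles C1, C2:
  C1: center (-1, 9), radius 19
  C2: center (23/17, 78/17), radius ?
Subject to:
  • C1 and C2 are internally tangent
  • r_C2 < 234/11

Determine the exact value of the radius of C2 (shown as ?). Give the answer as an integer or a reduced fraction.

1. [int C1,C2]  r_C2² − 38r_C2 + 336 = 0  ⇒  r_C2 = 14 or 24
2. given r_C2 < 234/11: keep 14

14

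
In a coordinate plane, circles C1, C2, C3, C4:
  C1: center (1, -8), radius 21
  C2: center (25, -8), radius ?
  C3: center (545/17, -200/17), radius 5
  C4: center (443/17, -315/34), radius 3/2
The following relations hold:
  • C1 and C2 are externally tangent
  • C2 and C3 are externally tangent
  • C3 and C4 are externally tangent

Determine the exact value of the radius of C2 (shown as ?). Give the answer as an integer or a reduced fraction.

1. [ext C1·C2]  r_C2² + 42r_C2 − 135 = 0  ⇒  r_C2 = 3 (r>0 drops 1)
2. [ext C2·C3]  r_C2² + 10r_C2 − 39 = 0  ⇒  r_C2 = 3 (r>0 drops 1)

3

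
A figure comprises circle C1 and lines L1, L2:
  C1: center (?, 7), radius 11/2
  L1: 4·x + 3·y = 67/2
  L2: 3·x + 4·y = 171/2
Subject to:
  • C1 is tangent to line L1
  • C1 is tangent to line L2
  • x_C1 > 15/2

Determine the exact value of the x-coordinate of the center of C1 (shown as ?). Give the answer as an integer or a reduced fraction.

10

1. [C1‖L1]  x_C1² − (25/4)x_C1 − 75/2 = 0  ⇒  x_C1 = -15/4 or 10
2. [C1‖L2]  x_C1² − (115/3)x_C1 + 850/3 = 0  ⇒  x_C1 = 10 or 85/3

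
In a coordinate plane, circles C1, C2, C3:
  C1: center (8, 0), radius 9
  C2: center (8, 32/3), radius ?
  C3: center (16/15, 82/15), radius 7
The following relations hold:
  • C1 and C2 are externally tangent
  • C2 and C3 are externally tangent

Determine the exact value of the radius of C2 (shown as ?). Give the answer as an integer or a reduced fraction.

5/3

1. [ext C1·C2]  r_C2² + 18r_C2 − 295/9 = 0  ⇒  r_C2 = 5/3 (r>0 drops 1)
2. [ext C2·C3]  r_C2² + 14r_C2 − 235/9 = 0  ⇒  r_C2 = 5/3 (r>0 drops 1)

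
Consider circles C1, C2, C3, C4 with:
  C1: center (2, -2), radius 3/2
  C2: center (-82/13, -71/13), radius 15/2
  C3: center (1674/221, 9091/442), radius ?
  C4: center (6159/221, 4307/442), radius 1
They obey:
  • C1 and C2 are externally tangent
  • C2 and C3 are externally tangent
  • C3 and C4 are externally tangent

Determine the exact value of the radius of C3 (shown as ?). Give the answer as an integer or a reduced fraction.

1. [ext C2·C3]  r_C3² + 15r_C3 − 814 = 0  ⇒  r_C3 = 22 (r>0 drops 1)
2. [ext C3·C4]  r_C3² + 2r_C3 − 528 = 0  ⇒  r_C3 = 22 (r>0 drops 1)

22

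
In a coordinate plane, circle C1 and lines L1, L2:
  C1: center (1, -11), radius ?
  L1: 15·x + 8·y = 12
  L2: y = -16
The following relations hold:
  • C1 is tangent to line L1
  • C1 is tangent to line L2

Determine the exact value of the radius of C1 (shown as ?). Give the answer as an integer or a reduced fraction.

1. [C1‖L1]  r_C1² − 25 = 0  ⇒  r_C1 = 5 (r>0 drops 1)
2. [C1‖L2]  r_C1² − 25 = 0  ⇒  r_C1 = 5 (r>0 drops 1)

5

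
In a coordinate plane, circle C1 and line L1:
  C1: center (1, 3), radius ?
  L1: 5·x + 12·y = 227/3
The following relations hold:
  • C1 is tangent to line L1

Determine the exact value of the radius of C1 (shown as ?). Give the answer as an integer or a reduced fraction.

8/3

1. [C1‖L1]  r_C1² − 64/9 = 0  ⇒  r_C1 = 8/3 (r>0 drops 1)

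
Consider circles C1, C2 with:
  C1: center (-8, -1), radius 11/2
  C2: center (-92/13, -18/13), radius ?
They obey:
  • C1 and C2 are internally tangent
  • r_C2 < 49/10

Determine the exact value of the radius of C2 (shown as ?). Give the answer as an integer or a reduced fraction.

1. [int C1,C2]  r_C2² − 11r_C2 + 117/4 = 0  ⇒  r_C2 = 9/2 or 13/2
2. given r_C2 < 49/10: keep 9/2

9/2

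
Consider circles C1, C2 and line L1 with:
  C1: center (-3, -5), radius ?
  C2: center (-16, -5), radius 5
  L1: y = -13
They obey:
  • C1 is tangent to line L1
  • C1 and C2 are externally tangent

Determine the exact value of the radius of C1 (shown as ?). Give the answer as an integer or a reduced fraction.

1. [C1‖L1]  r_C1² − 64 = 0  ⇒  r_C1 = 8 (r>0 drops 1)
2. [ext C1·C2]  r_C1² + 10r_C1 − 144 = 0  ⇒  r_C1 = 8 (r>0 drops 1)

8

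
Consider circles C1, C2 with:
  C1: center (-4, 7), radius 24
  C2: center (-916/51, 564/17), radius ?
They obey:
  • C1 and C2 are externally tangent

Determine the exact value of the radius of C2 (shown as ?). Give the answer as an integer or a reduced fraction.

17/3

1. [ext C1·C2]  r_C2² + 48r_C2 − 2737/9 = 0  ⇒  r_C2 = 17/3 (r>0 drops 1)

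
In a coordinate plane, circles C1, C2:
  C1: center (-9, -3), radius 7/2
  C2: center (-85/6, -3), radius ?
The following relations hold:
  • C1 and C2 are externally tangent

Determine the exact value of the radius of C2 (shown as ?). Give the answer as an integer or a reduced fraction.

5/3

1. [ext C1·C2]  r_C2² + 7r_C2 − 130/9 = 0  ⇒  r_C2 = 5/3 (r>0 drops 1)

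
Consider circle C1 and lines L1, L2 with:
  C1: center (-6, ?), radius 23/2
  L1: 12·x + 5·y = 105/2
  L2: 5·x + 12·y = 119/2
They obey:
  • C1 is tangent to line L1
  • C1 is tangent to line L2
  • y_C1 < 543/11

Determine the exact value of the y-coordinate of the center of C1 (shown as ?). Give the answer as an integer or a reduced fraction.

-5

1. [C1‖L1]  y_C1² − (249/5)y_C1 − 274 = 0  ⇒  y_C1 = -5 or 274/5
2. [C1‖L2]  y_C1² − (179/12)y_C1 − 1195/12 = 0  ⇒  y_C1 = -5 or 239/12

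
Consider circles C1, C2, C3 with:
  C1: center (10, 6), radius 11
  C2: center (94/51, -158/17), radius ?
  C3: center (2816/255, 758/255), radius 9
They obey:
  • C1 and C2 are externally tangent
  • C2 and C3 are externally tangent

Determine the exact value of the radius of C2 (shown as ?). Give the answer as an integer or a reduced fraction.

19/3

1. [ext C1·C2]  r_C2² + 22r_C2 − 1615/9 = 0  ⇒  r_C2 = 19/3 (r>0 drops 1)
2. [ext C2·C3]  r_C2² + 18r_C2 − 1387/9 = 0  ⇒  r_C2 = 19/3 (r>0 drops 1)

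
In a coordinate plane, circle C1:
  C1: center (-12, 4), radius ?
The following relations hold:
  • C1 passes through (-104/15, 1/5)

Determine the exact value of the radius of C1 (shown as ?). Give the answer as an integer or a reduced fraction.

1. [C1∋P]  r_C1² − 361/9 = 0  ⇒  r_C1 = 19/3 (r>0 drops 1)

19/3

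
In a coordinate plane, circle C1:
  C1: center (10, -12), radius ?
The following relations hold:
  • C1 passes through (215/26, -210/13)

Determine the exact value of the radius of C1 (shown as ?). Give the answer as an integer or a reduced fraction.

1. [C1∋P]  r_C1² − 81/4 = 0  ⇒  r_C1 = 9/2 (r>0 drops 1)

9/2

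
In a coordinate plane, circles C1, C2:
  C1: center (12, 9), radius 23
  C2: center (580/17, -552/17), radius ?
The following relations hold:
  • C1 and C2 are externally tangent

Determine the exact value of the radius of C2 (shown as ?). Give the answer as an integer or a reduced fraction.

24

1. [ext C1·C2]  r_C2² + 46r_C2 − 1680 = 0  ⇒  r_C2 = 24 (r>0 drops 1)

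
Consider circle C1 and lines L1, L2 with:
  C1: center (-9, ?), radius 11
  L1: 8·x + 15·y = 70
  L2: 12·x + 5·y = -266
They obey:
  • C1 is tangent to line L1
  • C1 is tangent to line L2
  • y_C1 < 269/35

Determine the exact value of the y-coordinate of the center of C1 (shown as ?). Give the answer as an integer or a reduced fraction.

1. [C1‖L1]  y_C1² − (284/15)y_C1 − 329/5 = 0  ⇒  y_C1 = -3 or 329/15
2. [C1‖L2]  y_C1² + (316/5)y_C1 + 903/5 = 0  ⇒  y_C1 = -301/5 or -3

-3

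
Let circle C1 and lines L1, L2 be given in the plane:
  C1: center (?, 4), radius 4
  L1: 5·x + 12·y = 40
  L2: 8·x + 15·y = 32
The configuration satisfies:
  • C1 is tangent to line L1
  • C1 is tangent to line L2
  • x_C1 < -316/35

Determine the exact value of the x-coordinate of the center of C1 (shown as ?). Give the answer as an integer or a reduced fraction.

-12

1. [C1‖L1]  x_C1² + (16/5)x_C1 − 528/5 = 0  ⇒  x_C1 = -12 or 44/5
2. [C1‖L2]  x_C1² + 7x_C1 − 60 = 0  ⇒  x_C1 = -12 or 5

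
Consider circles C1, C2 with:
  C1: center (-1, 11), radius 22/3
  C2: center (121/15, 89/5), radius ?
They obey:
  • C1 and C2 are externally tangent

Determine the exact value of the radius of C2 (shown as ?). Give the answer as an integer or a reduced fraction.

1. [ext C1·C2]  r_C2² + (44/3)r_C2 − 224/3 = 0  ⇒  r_C2 = 4 (r>0 drops 1)

4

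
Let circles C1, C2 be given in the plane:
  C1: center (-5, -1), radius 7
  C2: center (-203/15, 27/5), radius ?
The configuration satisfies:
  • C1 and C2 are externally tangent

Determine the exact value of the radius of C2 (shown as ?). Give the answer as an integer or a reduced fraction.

1. [ext C1·C2]  r_C2² + 14r_C2 − 583/9 = 0  ⇒  r_C2 = 11/3 (r>0 drops 1)

11/3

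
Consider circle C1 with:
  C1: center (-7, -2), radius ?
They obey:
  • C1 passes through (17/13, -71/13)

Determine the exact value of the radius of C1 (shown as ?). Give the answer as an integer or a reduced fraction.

1. [C1∋P]  r_C1² − 81 = 0  ⇒  r_C1 = 9 (r>0 drops 1)

9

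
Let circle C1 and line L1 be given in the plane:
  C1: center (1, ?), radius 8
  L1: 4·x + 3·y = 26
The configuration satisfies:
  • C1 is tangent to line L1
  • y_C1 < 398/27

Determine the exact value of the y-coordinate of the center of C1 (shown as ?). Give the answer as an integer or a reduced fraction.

-6

1. [C1‖L1]  y_C1² − (44/3)y_C1 − 124 = 0  ⇒  y_C1 = -6 or 62/3
2. given y_C1 < 398/27: keep -6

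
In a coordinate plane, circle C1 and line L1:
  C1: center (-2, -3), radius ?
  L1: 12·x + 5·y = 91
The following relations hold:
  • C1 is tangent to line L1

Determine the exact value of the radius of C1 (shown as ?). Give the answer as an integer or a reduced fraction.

1. [C1‖L1]  r_C1² − 100 = 0  ⇒  r_C1 = 10 (r>0 drops 1)

10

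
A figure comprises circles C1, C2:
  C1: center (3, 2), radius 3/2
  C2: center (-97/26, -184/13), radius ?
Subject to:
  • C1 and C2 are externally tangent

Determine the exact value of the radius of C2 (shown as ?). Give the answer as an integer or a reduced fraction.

1. [ext C1·C2]  r_C2² + 3r_C2 − 304 = 0  ⇒  r_C2 = 16 (r>0 drops 1)

16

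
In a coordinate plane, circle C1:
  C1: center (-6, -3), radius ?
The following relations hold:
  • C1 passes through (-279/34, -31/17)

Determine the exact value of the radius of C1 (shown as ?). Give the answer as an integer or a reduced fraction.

1. [C1∋P]  r_C1² − 25/4 = 0  ⇒  r_C1 = 5/2 (r>0 drops 1)

5/2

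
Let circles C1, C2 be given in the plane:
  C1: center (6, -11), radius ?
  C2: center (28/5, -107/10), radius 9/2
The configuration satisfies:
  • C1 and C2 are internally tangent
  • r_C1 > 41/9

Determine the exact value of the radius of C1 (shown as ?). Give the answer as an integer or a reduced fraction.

1. [int C1,C2]  r_C1² − 9r_C1 + 20 = 0  ⇒  r_C1 = 4 or 5
2. given r_C1 > 41/9: keep 5

5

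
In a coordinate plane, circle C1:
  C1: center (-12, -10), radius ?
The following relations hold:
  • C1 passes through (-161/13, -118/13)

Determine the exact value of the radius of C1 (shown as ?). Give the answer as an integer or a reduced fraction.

1. [C1∋P]  r_C1² − 1 = 0  ⇒  r_C1 = 1 (r>0 drops 1)

1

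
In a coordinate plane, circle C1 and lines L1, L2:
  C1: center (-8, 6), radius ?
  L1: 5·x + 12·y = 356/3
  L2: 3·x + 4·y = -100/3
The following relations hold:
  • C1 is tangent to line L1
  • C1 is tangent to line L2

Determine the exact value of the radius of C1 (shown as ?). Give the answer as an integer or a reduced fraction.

1. [C1‖L1]  r_C1² − 400/9 = 0  ⇒  r_C1 = 20/3 (r>0 drops 1)
2. [C1‖L2]  r_C1² − 400/9 = 0  ⇒  r_C1 = 20/3 (r>0 drops 1)

20/3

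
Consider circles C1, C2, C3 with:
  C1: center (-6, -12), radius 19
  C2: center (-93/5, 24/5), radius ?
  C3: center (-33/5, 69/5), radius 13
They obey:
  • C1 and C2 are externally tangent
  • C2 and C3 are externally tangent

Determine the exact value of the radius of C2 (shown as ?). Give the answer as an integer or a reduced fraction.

1. [ext C1·C2]  r_C2² + 38r_C2 − 80 = 0  ⇒  r_C2 = 2 (r>0 drops 1)
2. [ext C2·C3]  r_C2² + 26r_C2 − 56 = 0  ⇒  r_C2 = 2 (r>0 drops 1)

2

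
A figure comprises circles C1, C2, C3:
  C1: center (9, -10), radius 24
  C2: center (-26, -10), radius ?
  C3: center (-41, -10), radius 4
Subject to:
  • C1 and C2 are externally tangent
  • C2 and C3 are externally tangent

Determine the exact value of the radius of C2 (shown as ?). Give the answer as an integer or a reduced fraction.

1. [ext C1·C2]  r_C2² + 48r_C2 − 649 = 0  ⇒  r_C2 = 11 (r>0 drops 1)
2. [ext C2·C3]  r_C2² + 8r_C2 − 209 = 0  ⇒  r_C2 = 11 (r>0 drops 1)

11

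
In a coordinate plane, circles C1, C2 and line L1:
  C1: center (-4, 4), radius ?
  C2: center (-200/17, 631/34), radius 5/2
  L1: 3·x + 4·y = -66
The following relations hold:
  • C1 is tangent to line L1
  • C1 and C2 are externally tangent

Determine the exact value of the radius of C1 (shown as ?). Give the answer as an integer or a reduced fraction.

1. [C1‖L1]  r_C1² − 196 = 0  ⇒  r_C1 = 14 (r>0 drops 1)
2. [ext C1·C2]  r_C1² + 5r_C1 − 266 = 0  ⇒  r_C1 = 14 (r>0 drops 1)

14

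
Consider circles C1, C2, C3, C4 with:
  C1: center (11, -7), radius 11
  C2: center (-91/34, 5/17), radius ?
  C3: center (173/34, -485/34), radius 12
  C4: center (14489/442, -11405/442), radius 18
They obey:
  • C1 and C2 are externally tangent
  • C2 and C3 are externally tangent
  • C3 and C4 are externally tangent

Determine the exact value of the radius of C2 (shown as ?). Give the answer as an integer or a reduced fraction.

1. [ext C1·C2]  r_C2² + 22r_C2 − 477/4 = 0  ⇒  r_C2 = 9/2 (r>0 drops 1)
2. [ext C2·C3]  r_C2² + 24r_C2 − 513/4 = 0  ⇒  r_C2 = 9/2 (r>0 drops 1)

9/2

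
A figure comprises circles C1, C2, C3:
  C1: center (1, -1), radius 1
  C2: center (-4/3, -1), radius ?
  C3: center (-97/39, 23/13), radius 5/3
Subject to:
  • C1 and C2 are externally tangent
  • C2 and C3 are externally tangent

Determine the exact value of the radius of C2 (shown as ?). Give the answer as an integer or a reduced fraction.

4/3

1. [ext C1·C2]  r_C2² + 2r_C2 − 40/9 = 0  ⇒  r_C2 = 4/3 (r>0 drops 1)
2. [ext C2·C3]  r_C2² + (10/3)r_C2 − 56/9 = 0  ⇒  r_C2 = 4/3 (r>0 drops 1)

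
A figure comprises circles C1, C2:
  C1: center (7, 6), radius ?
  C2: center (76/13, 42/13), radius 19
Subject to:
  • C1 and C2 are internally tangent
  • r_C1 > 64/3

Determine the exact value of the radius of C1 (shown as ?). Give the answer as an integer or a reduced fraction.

22

1. [int C1,C2]  r_C1² − 38r_C1 + 352 = 0  ⇒  r_C1 = 16 or 22
2. given r_C1 > 64/3: keep 22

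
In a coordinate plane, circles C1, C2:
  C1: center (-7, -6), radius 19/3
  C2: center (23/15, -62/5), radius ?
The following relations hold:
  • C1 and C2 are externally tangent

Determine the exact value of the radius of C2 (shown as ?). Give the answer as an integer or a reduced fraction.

13/3

1. [ext C1·C2]  r_C2² + (38/3)r_C2 − 221/3 = 0  ⇒  r_C2 = 13/3 (r>0 drops 1)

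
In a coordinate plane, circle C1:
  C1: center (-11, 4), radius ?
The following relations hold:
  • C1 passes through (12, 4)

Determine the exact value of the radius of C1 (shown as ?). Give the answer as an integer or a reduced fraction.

23

1. [C1∋P]  r_C1² − 529 = 0  ⇒  r_C1 = 23 (r>0 drops 1)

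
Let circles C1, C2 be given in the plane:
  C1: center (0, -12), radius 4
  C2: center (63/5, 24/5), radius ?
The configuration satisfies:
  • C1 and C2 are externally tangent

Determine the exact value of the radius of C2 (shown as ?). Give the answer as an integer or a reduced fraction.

1. [ext C1·C2]  r_C2² + 8r_C2 − 425 = 0  ⇒  r_C2 = 17 (r>0 drops 1)

17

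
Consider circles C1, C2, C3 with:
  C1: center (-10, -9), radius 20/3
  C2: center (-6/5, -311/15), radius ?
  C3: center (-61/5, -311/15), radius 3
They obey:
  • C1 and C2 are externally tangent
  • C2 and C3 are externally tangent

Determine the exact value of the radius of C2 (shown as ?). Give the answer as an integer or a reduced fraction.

1. [ext C1·C2]  r_C2² + (40/3)r_C2 − 512/3 = 0  ⇒  r_C2 = 8 (r>0 drops 1)
2. [ext C2·C3]  r_C2² + 6r_C2 − 112 = 0  ⇒  r_C2 = 8 (r>0 drops 1)

8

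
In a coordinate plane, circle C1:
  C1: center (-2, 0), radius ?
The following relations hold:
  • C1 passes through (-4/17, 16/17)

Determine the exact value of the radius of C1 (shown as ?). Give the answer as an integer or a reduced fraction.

2

1. [C1∋P]  r_C1² − 4 = 0  ⇒  r_C1 = 2 (r>0 drops 1)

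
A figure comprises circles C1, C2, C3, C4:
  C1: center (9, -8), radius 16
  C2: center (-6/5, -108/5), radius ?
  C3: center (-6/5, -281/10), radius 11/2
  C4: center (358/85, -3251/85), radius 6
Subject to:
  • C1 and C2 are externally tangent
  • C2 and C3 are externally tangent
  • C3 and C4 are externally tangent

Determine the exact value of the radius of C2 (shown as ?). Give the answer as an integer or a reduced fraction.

1

1. [ext C1·C2]  r_C2² + 32r_C2 − 33 = 0  ⇒  r_C2 = 1 (r>0 drops 1)
2. [ext C2·C3]  r_C2² + 11r_C2 − 12 = 0  ⇒  r_C2 = 1 (r>0 drops 1)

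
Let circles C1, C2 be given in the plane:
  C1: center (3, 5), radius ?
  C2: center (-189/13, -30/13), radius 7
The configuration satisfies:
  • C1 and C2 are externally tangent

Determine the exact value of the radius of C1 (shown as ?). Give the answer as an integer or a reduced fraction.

1. [ext C1·C2]  r_C1² + 14r_C1 − 312 = 0  ⇒  r_C1 = 12 (r>0 drops 1)

12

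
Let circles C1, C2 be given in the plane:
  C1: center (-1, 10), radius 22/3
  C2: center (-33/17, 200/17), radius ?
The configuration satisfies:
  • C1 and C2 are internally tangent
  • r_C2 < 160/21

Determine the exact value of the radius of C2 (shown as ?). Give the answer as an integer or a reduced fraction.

16/3

1. [int C1,C2]  r_C2² − (44/3)r_C2 + 448/9 = 0  ⇒  r_C2 = 16/3 or 28/3
2. given r_C2 < 160/21: keep 16/3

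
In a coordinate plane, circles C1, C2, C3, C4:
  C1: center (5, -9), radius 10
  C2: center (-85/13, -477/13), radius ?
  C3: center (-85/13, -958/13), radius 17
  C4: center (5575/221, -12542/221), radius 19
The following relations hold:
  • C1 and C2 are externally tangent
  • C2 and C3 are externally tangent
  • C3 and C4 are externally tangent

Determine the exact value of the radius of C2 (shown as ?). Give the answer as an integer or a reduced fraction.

20

1. [ext C1·C2]  r_C2² + 20r_C2 − 800 = 0  ⇒  r_C2 = 20 (r>0 drops 1)
2. [ext C2·C3]  r_C2² + 34r_C2 − 1080 = 0  ⇒  r_C2 = 20 (r>0 drops 1)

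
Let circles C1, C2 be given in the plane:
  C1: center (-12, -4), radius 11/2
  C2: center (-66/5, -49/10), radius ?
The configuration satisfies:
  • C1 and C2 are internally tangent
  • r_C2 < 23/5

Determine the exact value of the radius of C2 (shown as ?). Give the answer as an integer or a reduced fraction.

1. [int C1,C2]  r_C2² − 11r_C2 + 28 = 0  ⇒  r_C2 = 4 or 7
2. given r_C2 < 23/5: keep 4

4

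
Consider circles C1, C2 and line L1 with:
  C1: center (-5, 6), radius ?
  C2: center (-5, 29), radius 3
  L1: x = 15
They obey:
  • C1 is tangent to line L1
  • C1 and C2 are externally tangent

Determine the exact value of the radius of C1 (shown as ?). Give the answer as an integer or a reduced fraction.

20

1. [C1‖L1]  r_C1² − 400 = 0  ⇒  r_C1 = 20 (r>0 drops 1)
2. [ext C1·C2]  r_C1² + 6r_C1 − 520 = 0  ⇒  r_C1 = 20 (r>0 drops 1)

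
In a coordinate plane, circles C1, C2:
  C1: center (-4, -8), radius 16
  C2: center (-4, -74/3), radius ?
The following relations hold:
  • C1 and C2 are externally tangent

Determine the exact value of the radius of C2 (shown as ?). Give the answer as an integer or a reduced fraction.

2/3

1. [ext C1·C2]  r_C2² + 32r_C2 − 196/9 = 0  ⇒  r_C2 = 2/3 (r>0 drops 1)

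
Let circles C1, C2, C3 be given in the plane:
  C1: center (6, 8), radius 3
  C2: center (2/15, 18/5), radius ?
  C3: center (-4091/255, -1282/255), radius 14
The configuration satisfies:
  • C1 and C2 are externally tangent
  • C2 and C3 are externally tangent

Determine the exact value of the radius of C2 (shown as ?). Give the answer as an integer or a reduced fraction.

13/3

1. [ext C1·C2]  r_C2² + 6r_C2 − 403/9 = 0  ⇒  r_C2 = 13/3 (r>0 drops 1)
2. [ext C2·C3]  r_C2² + 28r_C2 − 1261/9 = 0  ⇒  r_C2 = 13/3 (r>0 drops 1)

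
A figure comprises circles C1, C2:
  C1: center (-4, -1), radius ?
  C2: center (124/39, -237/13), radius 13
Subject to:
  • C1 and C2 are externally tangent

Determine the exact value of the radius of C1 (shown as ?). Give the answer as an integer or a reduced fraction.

1. [ext C1·C2]  r_C1² + 26r_C1 − 1615/9 = 0  ⇒  r_C1 = 17/3 (r>0 drops 1)

17/3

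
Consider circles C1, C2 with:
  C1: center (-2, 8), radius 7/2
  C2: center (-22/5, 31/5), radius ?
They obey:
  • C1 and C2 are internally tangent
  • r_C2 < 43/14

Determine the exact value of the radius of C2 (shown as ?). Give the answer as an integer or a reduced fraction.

1/2

1. [int C1,C2]  r_C2² − 7r_C2 + 13/4 = 0  ⇒  r_C2 = 1/2 or 13/2
2. given r_C2 < 43/14: keep 1/2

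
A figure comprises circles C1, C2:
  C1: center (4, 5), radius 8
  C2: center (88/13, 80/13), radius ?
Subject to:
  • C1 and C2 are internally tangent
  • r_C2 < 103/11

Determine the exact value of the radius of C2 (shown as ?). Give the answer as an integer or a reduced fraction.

5

1. [int C1,C2]  r_C2² − 16r_C2 + 55 = 0  ⇒  r_C2 = 5 or 11
2. given r_C2 < 103/11: keep 5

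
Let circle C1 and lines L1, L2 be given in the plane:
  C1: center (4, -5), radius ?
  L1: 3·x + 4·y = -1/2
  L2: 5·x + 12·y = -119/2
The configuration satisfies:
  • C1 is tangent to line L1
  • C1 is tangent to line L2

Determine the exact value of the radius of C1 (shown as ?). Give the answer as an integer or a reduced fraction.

3/2

1. [C1‖L1]  r_C1² − 9/4 = 0  ⇒  r_C1 = 3/2 (r>0 drops 1)
2. [C1‖L2]  r_C1² − 9/4 = 0  ⇒  r_C1 = 3/2 (r>0 drops 1)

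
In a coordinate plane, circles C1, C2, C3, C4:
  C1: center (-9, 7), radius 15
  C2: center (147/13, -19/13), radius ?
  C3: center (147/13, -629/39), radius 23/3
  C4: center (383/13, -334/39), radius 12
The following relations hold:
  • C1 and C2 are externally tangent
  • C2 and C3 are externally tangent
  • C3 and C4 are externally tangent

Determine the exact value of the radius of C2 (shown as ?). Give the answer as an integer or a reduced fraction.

7

1. [ext C1·C2]  r_C2² + 30r_C2 − 259 = 0  ⇒  r_C2 = 7 (r>0 drops 1)
2. [ext C2·C3]  r_C2² + (46/3)r_C2 − 469/3 = 0  ⇒  r_C2 = 7 (r>0 drops 1)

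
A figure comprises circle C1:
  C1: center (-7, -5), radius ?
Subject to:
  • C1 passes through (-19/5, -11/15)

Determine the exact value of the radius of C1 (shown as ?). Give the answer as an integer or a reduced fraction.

1. [C1∋P]  r_C1² − 256/9 = 0  ⇒  r_C1 = 16/3 (r>0 drops 1)

16/3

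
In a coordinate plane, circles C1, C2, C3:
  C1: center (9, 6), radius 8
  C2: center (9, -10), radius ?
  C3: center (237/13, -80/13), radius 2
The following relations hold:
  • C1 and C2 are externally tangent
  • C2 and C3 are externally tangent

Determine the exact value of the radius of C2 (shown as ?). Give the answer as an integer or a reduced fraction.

1. [ext C1·C2]  r_C2² + 16r_C2 − 192 = 0  ⇒  r_C2 = 8 (r>0 drops 1)
2. [ext C2·C3]  r_C2² + 4r_C2 − 96 = 0  ⇒  r_C2 = 8 (r>0 drops 1)

8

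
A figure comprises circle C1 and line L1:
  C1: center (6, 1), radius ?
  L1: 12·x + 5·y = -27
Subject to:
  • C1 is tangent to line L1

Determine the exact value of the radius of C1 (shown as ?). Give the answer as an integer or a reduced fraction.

8

1. [C1‖L1]  r_C1² − 64 = 0  ⇒  r_C1 = 8 (r>0 drops 1)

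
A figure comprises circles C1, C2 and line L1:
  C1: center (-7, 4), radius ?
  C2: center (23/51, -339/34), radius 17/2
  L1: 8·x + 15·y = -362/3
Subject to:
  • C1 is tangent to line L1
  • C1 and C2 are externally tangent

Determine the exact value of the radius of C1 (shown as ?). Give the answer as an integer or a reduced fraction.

22/3

1. [C1‖L1]  r_C1² − 484/9 = 0  ⇒  r_C1 = 22/3 (r>0 drops 1)
2. [ext C1·C2]  r_C1² + 17r_C1 − 1606/9 = 0  ⇒  r_C1 = 22/3 (r>0 drops 1)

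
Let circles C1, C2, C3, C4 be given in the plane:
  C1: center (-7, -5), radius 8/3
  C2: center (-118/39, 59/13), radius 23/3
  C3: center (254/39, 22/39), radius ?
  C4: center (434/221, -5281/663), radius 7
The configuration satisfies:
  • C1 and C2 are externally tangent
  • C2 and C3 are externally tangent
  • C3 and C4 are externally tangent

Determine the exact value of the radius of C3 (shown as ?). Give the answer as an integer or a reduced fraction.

8/3

1. [ext C2·C3]  r_C3² + (46/3)r_C3 − 48 = 0  ⇒  r_C3 = 8/3 (r>0 drops 1)
2. [ext C3·C4]  r_C3² + 14r_C3 − 400/9 = 0  ⇒  r_C3 = 8/3 (r>0 drops 1)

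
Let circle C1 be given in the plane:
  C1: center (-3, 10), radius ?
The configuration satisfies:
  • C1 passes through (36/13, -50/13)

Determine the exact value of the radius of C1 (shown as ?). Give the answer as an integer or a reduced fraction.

15

1. [C1∋P]  r_C1² − 225 = 0  ⇒  r_C1 = 15 (r>0 drops 1)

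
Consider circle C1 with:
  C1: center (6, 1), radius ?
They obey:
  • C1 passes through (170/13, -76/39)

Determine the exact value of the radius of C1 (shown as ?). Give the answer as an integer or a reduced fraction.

23/3

1. [C1∋P]  r_C1² − 529/9 = 0  ⇒  r_C1 = 23/3 (r>0 drops 1)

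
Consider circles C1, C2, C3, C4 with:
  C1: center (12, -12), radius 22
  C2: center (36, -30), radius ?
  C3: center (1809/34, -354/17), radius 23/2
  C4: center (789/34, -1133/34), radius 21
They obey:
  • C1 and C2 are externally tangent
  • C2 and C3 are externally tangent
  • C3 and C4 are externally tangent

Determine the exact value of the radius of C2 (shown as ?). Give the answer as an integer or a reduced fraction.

8

1. [ext C1·C2]  r_C2² + 44r_C2 − 416 = 0  ⇒  r_C2 = 8 (r>0 drops 1)
2. [ext C2·C3]  r_C2² + 23r_C2 − 248 = 0  ⇒  r_C2 = 8 (r>0 drops 1)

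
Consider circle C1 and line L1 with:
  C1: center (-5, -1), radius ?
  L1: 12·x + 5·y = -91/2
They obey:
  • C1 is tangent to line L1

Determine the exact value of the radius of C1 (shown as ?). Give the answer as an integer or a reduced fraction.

1. [C1‖L1]  r_C1² − 9/4 = 0  ⇒  r_C1 = 3/2 (r>0 drops 1)

3/2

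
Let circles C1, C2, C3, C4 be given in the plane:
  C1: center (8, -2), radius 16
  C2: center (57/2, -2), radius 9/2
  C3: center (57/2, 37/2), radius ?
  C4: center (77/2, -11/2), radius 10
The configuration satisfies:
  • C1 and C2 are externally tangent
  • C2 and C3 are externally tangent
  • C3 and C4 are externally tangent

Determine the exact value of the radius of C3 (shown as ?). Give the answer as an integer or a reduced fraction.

1. [ext C2·C3]  r_C3² + 9r_C3 − 400 = 0  ⇒  r_C3 = 16 (r>0 drops 1)
2. [ext C3·C4]  r_C3² + 20r_C3 − 576 = 0  ⇒  r_C3 = 16 (r>0 drops 1)

16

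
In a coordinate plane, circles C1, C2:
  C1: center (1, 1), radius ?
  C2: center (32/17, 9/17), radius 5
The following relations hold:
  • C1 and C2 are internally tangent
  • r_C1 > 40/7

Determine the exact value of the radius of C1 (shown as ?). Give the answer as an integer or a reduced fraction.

6

1. [int C1,C2]  r_C1² − 10r_C1 + 24 = 0  ⇒  r_C1 = 4 or 6
2. given r_C1 > 40/7: keep 6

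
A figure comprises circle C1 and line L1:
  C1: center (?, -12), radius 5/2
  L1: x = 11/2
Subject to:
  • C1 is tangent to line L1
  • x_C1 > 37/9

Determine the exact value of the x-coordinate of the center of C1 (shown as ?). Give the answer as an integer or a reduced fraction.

1. [C1‖L1]  x_C1² − 11x_C1 + 24 = 0  ⇒  x_C1 = 3 or 8
2. given x_C1 > 37/9: keep 8

8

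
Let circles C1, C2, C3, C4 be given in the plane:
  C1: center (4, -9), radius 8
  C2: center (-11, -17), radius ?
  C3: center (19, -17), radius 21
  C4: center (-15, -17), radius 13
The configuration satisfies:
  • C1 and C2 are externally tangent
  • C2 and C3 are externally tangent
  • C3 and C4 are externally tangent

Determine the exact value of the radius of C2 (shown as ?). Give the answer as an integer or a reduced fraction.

1. [ext C1·C2]  r_C2² + 16r_C2 − 225 = 0  ⇒  r_C2 = 9 (r>0 drops 1)
2. [ext C2·C3]  r_C2² + 42r_C2 − 459 = 0  ⇒  r_C2 = 9 (r>0 drops 1)

9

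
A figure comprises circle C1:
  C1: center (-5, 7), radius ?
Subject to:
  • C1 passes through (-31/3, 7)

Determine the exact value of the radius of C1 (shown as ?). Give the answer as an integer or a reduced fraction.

16/3

1. [C1∋P]  r_C1² − 256/9 = 0  ⇒  r_C1 = 16/3 (r>0 drops 1)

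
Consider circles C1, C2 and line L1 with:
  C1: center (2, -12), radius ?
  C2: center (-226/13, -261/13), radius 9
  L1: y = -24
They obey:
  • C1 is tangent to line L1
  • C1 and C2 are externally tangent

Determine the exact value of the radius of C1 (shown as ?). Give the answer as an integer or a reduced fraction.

12

1. [C1‖L1]  r_C1² − 144 = 0  ⇒  r_C1 = 12 (r>0 drops 1)
2. [ext C1·C2]  r_C1² + 18r_C1 − 360 = 0  ⇒  r_C1 = 12 (r>0 drops 1)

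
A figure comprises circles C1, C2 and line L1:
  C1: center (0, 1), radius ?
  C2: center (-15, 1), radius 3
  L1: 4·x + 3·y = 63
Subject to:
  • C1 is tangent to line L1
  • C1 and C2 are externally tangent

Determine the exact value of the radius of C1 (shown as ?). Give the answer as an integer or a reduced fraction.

12

1. [C1‖L1]  r_C1² − 144 = 0  ⇒  r_C1 = 12 (r>0 drops 1)
2. [ext C1·C2]  r_C1² + 6r_C1 − 216 = 0  ⇒  r_C1 = 12 (r>0 drops 1)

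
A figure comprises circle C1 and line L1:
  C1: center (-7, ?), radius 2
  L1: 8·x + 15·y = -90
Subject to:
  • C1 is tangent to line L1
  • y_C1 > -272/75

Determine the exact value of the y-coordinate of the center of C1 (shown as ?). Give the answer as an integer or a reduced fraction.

1. [C1‖L1]  y_C1² + (68/15)y_C1 = 0  ⇒  y_C1 = -68/15 or 0
2. given y_C1 > -272/75: keep 0

0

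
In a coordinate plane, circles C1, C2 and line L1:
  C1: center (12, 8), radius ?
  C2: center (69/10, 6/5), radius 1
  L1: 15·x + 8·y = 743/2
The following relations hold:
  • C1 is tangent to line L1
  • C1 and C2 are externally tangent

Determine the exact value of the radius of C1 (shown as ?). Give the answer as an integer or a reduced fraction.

15/2

1. [C1‖L1]  r_C1² − 225/4 = 0  ⇒  r_C1 = 15/2 (r>0 drops 1)
2. [ext C1·C2]  r_C1² + 2r_C1 − 285/4 = 0  ⇒  r_C1 = 15/2 (r>0 drops 1)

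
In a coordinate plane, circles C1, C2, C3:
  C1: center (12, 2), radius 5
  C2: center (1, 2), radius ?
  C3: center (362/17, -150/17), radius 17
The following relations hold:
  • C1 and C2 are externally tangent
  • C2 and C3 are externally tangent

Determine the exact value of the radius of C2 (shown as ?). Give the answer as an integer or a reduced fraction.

6

1. [ext C1·C2]  r_C2² + 10r_C2 − 96 = 0  ⇒  r_C2 = 6 (r>0 drops 1)
2. [ext C2·C3]  r_C2² + 34r_C2 − 240 = 0  ⇒  r_C2 = 6 (r>0 drops 1)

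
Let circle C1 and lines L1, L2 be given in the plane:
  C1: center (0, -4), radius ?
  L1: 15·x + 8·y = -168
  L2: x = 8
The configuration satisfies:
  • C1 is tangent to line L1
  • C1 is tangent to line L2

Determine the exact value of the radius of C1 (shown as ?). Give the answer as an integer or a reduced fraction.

1. [C1‖L1]  r_C1² − 64 = 0  ⇒  r_C1 = 8 (r>0 drops 1)
2. [C1‖L2]  r_C1² − 64 = 0  ⇒  r_C1 = 8 (r>0 drops 1)

8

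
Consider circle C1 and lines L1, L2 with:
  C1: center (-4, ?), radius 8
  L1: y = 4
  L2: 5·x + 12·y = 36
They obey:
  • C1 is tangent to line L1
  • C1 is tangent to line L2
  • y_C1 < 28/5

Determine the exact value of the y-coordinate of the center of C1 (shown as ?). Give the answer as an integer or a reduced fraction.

1. [C1‖L1]  y_C1² − 8y_C1 − 48 = 0  ⇒  y_C1 = -4 or 12
2. [C1‖L2]  y_C1² − (28/3)y_C1 − 160/3 = 0  ⇒  y_C1 = -4 or 40/3

-4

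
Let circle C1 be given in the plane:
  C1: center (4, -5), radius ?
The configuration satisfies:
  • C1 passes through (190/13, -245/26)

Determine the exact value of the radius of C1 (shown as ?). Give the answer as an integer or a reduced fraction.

23/2

1. [C1∋P]  r_C1² − 529/4 = 0  ⇒  r_C1 = 23/2 (r>0 drops 1)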